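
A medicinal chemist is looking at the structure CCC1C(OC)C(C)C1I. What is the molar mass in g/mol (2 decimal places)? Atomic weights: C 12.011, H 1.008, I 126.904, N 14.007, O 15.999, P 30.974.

254.11 g/mol

First, the molecular formula is C8H15IO (counting implicit H from valence).
  C: 8 × 12.011 = 96.088
  H: 15 × 1.008 = 15.120
  I: 1 × 126.904 = 126.904
  O: 1 × 15.999 = 15.999
Sum: 8×12.011 + 15×1.008 + 1×126.904 + 1×15.999 = 254.111 → 254.11 g/mol.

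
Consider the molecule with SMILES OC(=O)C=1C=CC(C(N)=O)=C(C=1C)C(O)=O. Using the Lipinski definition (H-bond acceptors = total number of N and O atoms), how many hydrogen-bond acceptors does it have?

N atoms: 1; O atoms: 5.
Lipinski HBA = 1 + 5 = 6.

6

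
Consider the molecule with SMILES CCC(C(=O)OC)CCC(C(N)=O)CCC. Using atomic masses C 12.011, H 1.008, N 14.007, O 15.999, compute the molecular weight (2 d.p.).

229.32 g/mol

First, the molecular formula is C12H23NO3 (counting implicit H from valence).
  C: 12 × 12.011 = 144.132
  H: 23 × 1.008 = 23.184
  N: 1 × 14.007 = 14.007
  O: 3 × 15.999 = 47.997
Sum: 12×12.011 + 23×1.008 + 1×14.007 + 3×15.999 = 229.320 → 229.32 g/mol.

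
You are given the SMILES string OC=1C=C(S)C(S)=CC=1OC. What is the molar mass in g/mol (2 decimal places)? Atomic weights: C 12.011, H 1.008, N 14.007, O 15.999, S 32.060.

188.26 g/mol

First, the molecular formula is C7H8O2S2 (counting implicit H from valence).
  C: 7 × 12.011 = 84.077
  H: 8 × 1.008 = 8.064
  O: 2 × 15.999 = 31.998
  S: 2 × 32.060 = 64.120
Sum: 7×12.011 + 8×1.008 + 2×15.999 + 2×32.060 = 188.259 → 188.26 g/mol.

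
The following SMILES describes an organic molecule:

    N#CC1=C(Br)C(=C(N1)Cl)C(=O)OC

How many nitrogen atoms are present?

Scan the SMILES for N atoms (remember two-letter symbols like Cl and Br are single atoms).
Nitrogen count: 2.

2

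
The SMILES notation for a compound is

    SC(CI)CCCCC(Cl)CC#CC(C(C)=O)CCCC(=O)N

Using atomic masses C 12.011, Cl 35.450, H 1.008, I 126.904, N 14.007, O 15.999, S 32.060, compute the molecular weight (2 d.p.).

First, the molecular formula is C17H27ClINO2S (counting implicit H from valence).
  C: 17 × 12.011 = 204.187
  Cl: 1 × 35.450 = 35.450
  H: 27 × 1.008 = 27.216
  I: 1 × 126.904 = 126.904
  N: 1 × 14.007 = 14.007
  O: 2 × 15.999 = 31.998
  S: 1 × 32.060 = 32.060
Sum: 17×12.011 + 1×35.450 + 27×1.008 + 1×126.904 + 1×14.007 + 2×15.999 + 1×32.060 = 471.822 → 471.82 g/mol.

471.82 g/mol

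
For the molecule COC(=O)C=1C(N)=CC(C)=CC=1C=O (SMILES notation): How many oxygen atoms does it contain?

Scan the SMILES for O atoms (remember two-letter symbols like Cl and Br are single atoms).
Oxygen count: 3.

3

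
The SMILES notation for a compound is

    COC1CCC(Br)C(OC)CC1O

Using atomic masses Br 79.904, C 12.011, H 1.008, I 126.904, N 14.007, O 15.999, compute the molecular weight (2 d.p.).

253.14 g/mol

First, the molecular formula is C9H17BrO3 (counting implicit H from valence).
  Br: 1 × 79.904 = 79.904
  C: 9 × 12.011 = 108.099
  H: 17 × 1.008 = 17.136
  O: 3 × 15.999 = 47.997
Sum: 1×79.904 + 9×12.011 + 17×1.008 + 3×15.999 = 253.136 → 253.14 g/mol.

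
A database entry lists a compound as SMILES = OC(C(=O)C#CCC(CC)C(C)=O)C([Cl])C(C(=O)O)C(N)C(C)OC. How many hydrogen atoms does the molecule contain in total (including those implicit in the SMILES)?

26

Walk through each heavy atom and fill implicit hydrogens from standard valence (C 4, N 3, O 2, S 2, halogen 1):
  atom 1: O, bond orders sum to 1 (valence 2) → 1 H
  atom 2: C, bond orders sum to 3 (valence 4) → 1 H
  atom 3: C, bond orders sum to 4 (valence 4) → 0 H
  atom 4: O, bond orders sum to 2 (valence 2) → 0 H
  atom 5: C, bond orders sum to 4 (valence 4) → 0 H
  atom 6: C, bond orders sum to 4 (valence 4) → 0 H
  atom 7: C, bond orders sum to 2 (valence 4) → 2 H
  atom 8: C, bond orders sum to 3 (valence 4) → 1 H
  atom 9: C, bond orders sum to 2 (valence 4) → 2 H
  atom 10: C, bond orders sum to 1 (valence 4) → 3 H
  atom 11: C, bond orders sum to 4 (valence 4) → 0 H
  atom 12: C, bond orders sum to 1 (valence 4) → 3 H
  atom 13: O, bond orders sum to 2 (valence 2) → 0 H
  atom 14: C, bond orders sum to 3 (valence 4) → 1 H
  atom 15: Cl with explicit H count 0
  atom 16: C, bond orders sum to 3 (valence 4) → 1 H
  atom 17: C, bond orders sum to 4 (valence 4) → 0 H
  atom 18: O, bond orders sum to 2 (valence 2) → 0 H
  atom 19: O, bond orders sum to 1 (valence 2) → 1 H
  atom 20: C, bond orders sum to 3 (valence 4) → 1 H
  atom 21: N, bond orders sum to 1 (valence 3) → 2 H
  atom 22: C, bond orders sum to 3 (valence 4) → 1 H
  atom 23: C, bond orders sum to 1 (valence 4) → 3 H
  atom 24: O, bond orders sum to 2 (valence 2) → 0 H
  atom 25: C, bond orders sum to 1 (valence 4) → 3 H
Total hydrogens: 26.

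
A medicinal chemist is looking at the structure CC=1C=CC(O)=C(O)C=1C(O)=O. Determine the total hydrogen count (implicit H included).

8

Walk through each heavy atom and fill implicit hydrogens from standard valence (C 4, N 3, O 2, S 2, halogen 1):
  atom 1: C, bond orders sum to 1 (valence 4) → 3 H
  atom 2: C, bond orders sum to 4 (valence 4) → 0 H
  atom 3: C, bond orders sum to 3 (valence 4) → 1 H
  atom 4: C, bond orders sum to 3 (valence 4) → 1 H
  atom 5: C, bond orders sum to 4 (valence 4) → 0 H
  atom 6: O, bond orders sum to 1 (valence 2) → 1 H
  atom 7: C, bond orders sum to 4 (valence 4) → 0 H
  atom 8: O, bond orders sum to 1 (valence 2) → 1 H
  atom 9: C, bond orders sum to 4 (valence 4) → 0 H
  atom 10: C, bond orders sum to 4 (valence 4) → 0 H
  atom 11: O, bond orders sum to 1 (valence 2) → 1 H
  atom 12: O, bond orders sum to 2 (valence 2) → 0 H
Total hydrogens: 8.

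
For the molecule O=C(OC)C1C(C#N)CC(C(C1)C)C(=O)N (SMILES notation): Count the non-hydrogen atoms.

16

Every atom symbol written in the SMILES (organic subset) is one heavy atom; implicit H are not written.
Heavy atoms by element → C:11, N:2, O:3.
Total: 16.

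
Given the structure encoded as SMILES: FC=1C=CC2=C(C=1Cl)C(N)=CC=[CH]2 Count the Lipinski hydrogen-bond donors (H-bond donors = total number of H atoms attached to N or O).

2

Donors: find every N or O and count the H atoms it carries.
  atom 10 (N): bond orders sum to 1 → 2 H
Lipinski HBD = 2.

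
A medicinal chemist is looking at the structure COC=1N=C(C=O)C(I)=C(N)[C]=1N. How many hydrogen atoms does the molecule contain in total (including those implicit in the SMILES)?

8

Walk through each heavy atom and fill implicit hydrogens from standard valence (C 4, N 3, O 2, S 2, halogen 1):
  atom 1: C, bond orders sum to 1 (valence 4) → 3 H
  atom 2: O, bond orders sum to 2 (valence 2) → 0 H
  atom 3: C, bond orders sum to 4 (valence 4) → 0 H
  atom 4: N, bond orders sum to 3 (valence 3) → 0 H
  atom 5: C, bond orders sum to 4 (valence 4) → 0 H
  atom 6: C, bond orders sum to 3 (valence 4) → 1 H
  atom 7: O, bond orders sum to 2 (valence 2) → 0 H
  atom 8: C, bond orders sum to 4 (valence 4) → 0 H
  atom 9: I (halogen, monovalent) → 0 H
  atom 10: C, bond orders sum to 4 (valence 4) → 0 H
  atom 11: N, bond orders sum to 1 (valence 3) → 2 H
  atom 12: C with explicit H count 0
  atom 13: N, bond orders sum to 1 (valence 3) → 2 H
Total hydrogens: 8.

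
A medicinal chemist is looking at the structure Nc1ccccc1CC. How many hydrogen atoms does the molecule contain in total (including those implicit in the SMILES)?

Walk through each heavy atom and fill implicit hydrogens from standard valence (C 4, N 3, O 2, S 2, halogen 1); for lowercase aromatic atoms, an aromatic c carries 1 H when it has two neighbours and 0 H with three, and aromatic n carries 0 H:
  atom 1: N, bond orders sum to 1 (valence 3) → 2 H
  atom 2: aromatic c, 3 neighbours → 0 H
  atom 3: aromatic c, 2 neighbours → 1 H
  atom 4: aromatic c, 2 neighbours → 1 H
  atom 5: aromatic c, 2 neighbours → 1 H
  atom 6: aromatic c, 2 neighbours → 1 H
  atom 7: aromatic c, 3 neighbours → 0 H
  atom 8: C, bond orders sum to 2 (valence 4) → 2 H
  atom 9: C, bond orders sum to 1 (valence 4) → 3 H
Total hydrogens: 11.

11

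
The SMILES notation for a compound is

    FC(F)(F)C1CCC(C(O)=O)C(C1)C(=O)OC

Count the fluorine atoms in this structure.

3

Scan the SMILES for F atoms (remember two-letter symbols like Cl and Br are single atoms).
Fluorine count: 3.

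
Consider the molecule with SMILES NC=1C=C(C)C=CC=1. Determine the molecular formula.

C7H9N

Walk through each heavy atom and fill implicit hydrogens from standard valence (C 4, N 3, O 2, S 2, halogen 1):
  atom 1: N, bond orders sum to 1 (valence 3) → 2 H
  atom 2: C, bond orders sum to 4 (valence 4) → 0 H
  atom 3: C, bond orders sum to 3 (valence 4) → 1 H
  atom 4: C, bond orders sum to 4 (valence 4) → 0 H
  atom 5: C, bond orders sum to 1 (valence 4) → 3 H
  atom 6: C, bond orders sum to 3 (valence 4) → 1 H
  atom 7: C, bond orders sum to 3 (valence 4) → 1 H
  atom 8: C, bond orders sum to 3 (valence 4) → 1 H
Totals → C:7, H:9, N:1.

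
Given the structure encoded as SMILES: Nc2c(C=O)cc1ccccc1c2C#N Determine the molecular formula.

C12H8N2O

Walk through each heavy atom and fill implicit hydrogens from standard valence (C 4, N 3, O 2, S 2, halogen 1); for lowercase aromatic atoms, an aromatic c carries 1 H when it has two neighbours and 0 H with three, and aromatic n carries 0 H:
  atom 1: N, bond orders sum to 1 (valence 3) → 2 H
  atom 2: aromatic c, 3 neighbours → 0 H
  atom 3: aromatic c, 3 neighbours → 0 H
  atom 4: C, bond orders sum to 3 (valence 4) → 1 H
  atom 5: O, bond orders sum to 2 (valence 2) → 0 H
  atom 6: aromatic c, 2 neighbours → 1 H
  atom 7: aromatic c, 3 neighbours → 0 H
  atom 8: aromatic c, 2 neighbours → 1 H
  atom 9: aromatic c, 2 neighbours → 1 H
  atom 10: aromatic c, 2 neighbours → 1 H
  atom 11: aromatic c, 2 neighbours → 1 H
  atom 12: aromatic c, 3 neighbours → 0 H
  atom 13: aromatic c, 3 neighbours → 0 H
  atom 14: C, bond orders sum to 4 (valence 4) → 0 H
  atom 15: N, bond orders sum to 3 (valence 3) → 0 H
Totals → C:12, H:8, N:2, O:1.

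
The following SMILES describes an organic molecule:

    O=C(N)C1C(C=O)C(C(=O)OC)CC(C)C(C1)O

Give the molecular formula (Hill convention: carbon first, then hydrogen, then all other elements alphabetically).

C12H19NO5

Walk through each heavy atom and fill implicit hydrogens from standard valence (C 4, N 3, O 2, S 2, halogen 1):
  atom 1: O, bond orders sum to 2 (valence 2) → 0 H
  atom 2: C, bond orders sum to 4 (valence 4) → 0 H
  atom 3: N, bond orders sum to 1 (valence 3) → 2 H
  atom 4: C, bond orders sum to 3 (valence 4) → 1 H
  atom 5: C, bond orders sum to 3 (valence 4) → 1 H
  atom 6: C, bond orders sum to 3 (valence 4) → 1 H
  atom 7: O, bond orders sum to 2 (valence 2) → 0 H
  atom 8: C, bond orders sum to 3 (valence 4) → 1 H
  atom 9: C, bond orders sum to 4 (valence 4) → 0 H
  atom 10: O, bond orders sum to 2 (valence 2) → 0 H
  atom 11: O, bond orders sum to 2 (valence 2) → 0 H
  atom 12: C, bond orders sum to 1 (valence 4) → 3 H
  atom 13: C, bond orders sum to 2 (valence 4) → 2 H
  atom 14: C, bond orders sum to 3 (valence 4) → 1 H
  atom 15: C, bond orders sum to 1 (valence 4) → 3 H
  atom 16: C, bond orders sum to 3 (valence 4) → 1 H
  atom 17: C, bond orders sum to 2 (valence 4) → 2 H
  atom 18: O, bond orders sum to 1 (valence 2) → 1 H
Totals → C:12, H:19, N:1, O:5.
In Hill order: C12H19NO5.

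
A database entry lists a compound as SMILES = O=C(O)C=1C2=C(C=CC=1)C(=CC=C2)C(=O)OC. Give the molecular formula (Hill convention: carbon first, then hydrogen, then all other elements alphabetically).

C13H10O4

Walk through each heavy atom and fill implicit hydrogens from standard valence (C 4, N 3, O 2, S 2, halogen 1):
  atom 1: O, bond orders sum to 2 (valence 2) → 0 H
  atom 2: C, bond orders sum to 4 (valence 4) → 0 H
  atom 3: O, bond orders sum to 1 (valence 2) → 1 H
  atom 4: C, bond orders sum to 4 (valence 4) → 0 H
  atom 5: C, bond orders sum to 4 (valence 4) → 0 H
  atom 6: C, bond orders sum to 4 (valence 4) → 0 H
  atom 7: C, bond orders sum to 3 (valence 4) → 1 H
  atom 8: C, bond orders sum to 3 (valence 4) → 1 H
  atom 9: C, bond orders sum to 3 (valence 4) → 1 H
  atom 10: C, bond orders sum to 4 (valence 4) → 0 H
  atom 11: C, bond orders sum to 3 (valence 4) → 1 H
  atom 12: C, bond orders sum to 3 (valence 4) → 1 H
  atom 13: C, bond orders sum to 3 (valence 4) → 1 H
  atom 14: C, bond orders sum to 4 (valence 4) → 0 H
  atom 15: O, bond orders sum to 2 (valence 2) → 0 H
  atom 16: O, bond orders sum to 2 (valence 2) → 0 H
  atom 17: C, bond orders sum to 1 (valence 4) → 3 H
Totals → C:13, H:10, O:4.
In Hill order: C13H10O4.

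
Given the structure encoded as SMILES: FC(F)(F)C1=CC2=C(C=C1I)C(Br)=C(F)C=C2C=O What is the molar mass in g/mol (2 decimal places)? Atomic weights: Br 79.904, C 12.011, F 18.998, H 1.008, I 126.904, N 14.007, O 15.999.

446.96 g/mol

First, the molecular formula is C12H4BrF4IO (counting implicit H from valence).
  Br: 1 × 79.904 = 79.904
  C: 12 × 12.011 = 144.132
  F: 4 × 18.998 = 75.992
  H: 4 × 1.008 = 4.032
  I: 1 × 126.904 = 126.904
  O: 1 × 15.999 = 15.999
Sum: 1×79.904 + 12×12.011 + 4×18.998 + 4×1.008 + 1×126.904 + 1×15.999 = 446.963 → 446.96 g/mol.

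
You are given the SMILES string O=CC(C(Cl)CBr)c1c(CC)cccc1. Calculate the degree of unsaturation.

5

Molecular formula: C12H14BrClO.
DoU = (2C + 2 + N − H − X) / 2, where X is the halogen count and O/S are ignored.
    = (2·12 + 2 + 0 − 14 − 2) / 2 = 10 / 2 = 5.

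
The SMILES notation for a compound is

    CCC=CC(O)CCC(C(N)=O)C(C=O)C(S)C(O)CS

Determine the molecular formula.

C14H25NO4S2

Walk through each heavy atom and fill implicit hydrogens from standard valence (C 4, N 3, O 2, S 2, halogen 1):
  atom 1: C, bond orders sum to 1 (valence 4) → 3 H
  atom 2: C, bond orders sum to 2 (valence 4) → 2 H
  atom 3: C, bond orders sum to 3 (valence 4) → 1 H
  atom 4: C, bond orders sum to 3 (valence 4) → 1 H
  atom 5: C, bond orders sum to 3 (valence 4) → 1 H
  atom 6: O, bond orders sum to 1 (valence 2) → 1 H
  atom 7: C, bond orders sum to 2 (valence 4) → 2 H
  atom 8: C, bond orders sum to 2 (valence 4) → 2 H
  atom 9: C, bond orders sum to 3 (valence 4) → 1 H
  atom 10: C, bond orders sum to 4 (valence 4) → 0 H
  atom 11: N, bond orders sum to 1 (valence 3) → 2 H
  atom 12: O, bond orders sum to 2 (valence 2) → 0 H
  atom 13: C, bond orders sum to 3 (valence 4) → 1 H
  atom 14: C, bond orders sum to 3 (valence 4) → 1 H
  atom 15: O, bond orders sum to 2 (valence 2) → 0 H
  atom 16: C, bond orders sum to 3 (valence 4) → 1 H
  atom 17: S, bond orders sum to 1 (valence 2) → 1 H
  atom 18: C, bond orders sum to 3 (valence 4) → 1 H
  atom 19: O, bond orders sum to 1 (valence 2) → 1 H
  atom 20: C, bond orders sum to 2 (valence 4) → 2 H
  atom 21: S, bond orders sum to 1 (valence 2) → 1 H
Totals → C:14, H:25, N:1, O:4, S:2.
In Hill order: C14H25NO4S2.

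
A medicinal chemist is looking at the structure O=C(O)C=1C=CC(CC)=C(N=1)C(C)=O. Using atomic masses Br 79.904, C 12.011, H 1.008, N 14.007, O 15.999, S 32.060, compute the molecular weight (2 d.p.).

First, the molecular formula is C10H11NO3 (counting implicit H from valence).
  C: 10 × 12.011 = 120.110
  H: 11 × 1.008 = 11.088
  N: 1 × 14.007 = 14.007
  O: 3 × 15.999 = 47.997
Sum: 10×12.011 + 11×1.008 + 1×14.007 + 3×15.999 = 193.202 → 193.20 g/mol.

193.20 g/mol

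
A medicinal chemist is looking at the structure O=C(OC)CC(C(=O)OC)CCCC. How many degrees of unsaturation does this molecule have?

2

Molecular formula: C10H18O4.
DoU = (2C + 2 + N − H − X) / 2, where X is the halogen count and O/S are ignored.
    = (2·10 + 2 + 0 − 18 − 0) / 2 = 4 / 2 = 2.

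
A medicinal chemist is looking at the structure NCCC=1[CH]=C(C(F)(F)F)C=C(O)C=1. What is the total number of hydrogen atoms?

10

Walk through each heavy atom and fill implicit hydrogens from standard valence (C 4, N 3, O 2, S 2, halogen 1):
  atom 1: N, bond orders sum to 1 (valence 3) → 2 H
  atom 2: C, bond orders sum to 2 (valence 4) → 2 H
  atom 3: C, bond orders sum to 2 (valence 4) → 2 H
  atom 4: C, bond orders sum to 4 (valence 4) → 0 H
  atom 5: C with explicit H count 1
  atom 6: C, bond orders sum to 4 (valence 4) → 0 H
  atom 7: C, bond orders sum to 4 (valence 4) → 0 H
  atom 8: F (halogen, monovalent) → 0 H
  atom 9: F (halogen, monovalent) → 0 H
  atom 10: F (halogen, monovalent) → 0 H
  atom 11: C, bond orders sum to 3 (valence 4) → 1 H
  atom 12: C, bond orders sum to 4 (valence 4) → 0 H
  atom 13: O, bond orders sum to 1 (valence 2) → 1 H
  atom 14: C, bond orders sum to 3 (valence 4) → 1 H
Total hydrogens: 10.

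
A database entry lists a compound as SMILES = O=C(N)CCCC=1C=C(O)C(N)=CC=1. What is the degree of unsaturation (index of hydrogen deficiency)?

5

Degree of unsaturation = (number of rings) + (number of π bonds).
Ring closures in the SMILES: 1.
π bonds: 4 double bonds (each 1 DoU) → 4 DoU from unsaturation.
Total DoU = 1 + 4 = 5.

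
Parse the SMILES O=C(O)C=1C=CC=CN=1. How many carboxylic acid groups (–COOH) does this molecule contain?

The carboxylic acid motif appears at heavy-atom position 2 in the SMILES.
Carboxylic acid count: 1.

1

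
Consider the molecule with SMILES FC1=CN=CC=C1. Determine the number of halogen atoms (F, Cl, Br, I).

1

Halogen atoms appear at heavy-atom position 1 (1×F).
Halogen count: 1.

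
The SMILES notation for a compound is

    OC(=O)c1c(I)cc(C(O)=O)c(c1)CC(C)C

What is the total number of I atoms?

Scan the SMILES for I atoms (remember two-letter symbols like Cl and Br are single atoms).
Iodine count: 1.

1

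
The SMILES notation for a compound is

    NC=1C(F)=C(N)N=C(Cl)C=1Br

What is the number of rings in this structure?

In SMILES, each pair of matching ring-closure digits denotes one ring-closing bond; the number of such bonds equals the number of independent rings.
Ring-closure bonds here: 1.

1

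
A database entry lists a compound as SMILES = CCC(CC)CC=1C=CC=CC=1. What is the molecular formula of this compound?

Walk through each heavy atom and fill implicit hydrogens from standard valence (C 4, N 3, O 2, S 2, halogen 1):
  atom 1: C, bond orders sum to 1 (valence 4) → 3 H
  atom 2: C, bond orders sum to 2 (valence 4) → 2 H
  atom 3: C, bond orders sum to 3 (valence 4) → 1 H
  atom 4: C, bond orders sum to 2 (valence 4) → 2 H
  atom 5: C, bond orders sum to 1 (valence 4) → 3 H
  atom 6: C, bond orders sum to 2 (valence 4) → 2 H
  atom 7: C, bond orders sum to 4 (valence 4) → 0 H
  atom 8: C, bond orders sum to 3 (valence 4) → 1 H
  atom 9: C, bond orders sum to 3 (valence 4) → 1 H
  atom 10: C, bond orders sum to 3 (valence 4) → 1 H
  atom 11: C, bond orders sum to 3 (valence 4) → 1 H
  atom 12: C, bond orders sum to 3 (valence 4) → 1 H
Totals → C:12, H:18.
In Hill order: C12H18.

C12H18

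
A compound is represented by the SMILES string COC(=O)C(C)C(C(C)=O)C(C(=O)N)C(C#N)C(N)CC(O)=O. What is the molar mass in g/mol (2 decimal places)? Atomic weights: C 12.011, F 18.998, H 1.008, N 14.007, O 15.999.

First, the molecular formula is C14H21N3O6 (counting implicit H from valence).
  C: 14 × 12.011 = 168.154
  H: 21 × 1.008 = 21.168
  N: 3 × 14.007 = 42.021
  O: 6 × 15.999 = 95.994
Sum: 14×12.011 + 21×1.008 + 3×14.007 + 6×15.999 = 327.337 → 327.34 g/mol.

327.34 g/mol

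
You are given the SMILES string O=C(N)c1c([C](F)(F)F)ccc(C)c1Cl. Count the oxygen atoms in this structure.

Scan the SMILES for O atoms (remember two-letter symbols like Cl and Br are single atoms).
Oxygen count: 1.

1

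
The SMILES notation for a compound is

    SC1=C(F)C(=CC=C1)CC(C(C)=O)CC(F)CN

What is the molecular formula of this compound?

C13H17F2NOS

Walk through each heavy atom and fill implicit hydrogens from standard valence (C 4, N 3, O 2, S 2, halogen 1):
  atom 1: S, bond orders sum to 1 (valence 2) → 1 H
  atom 2: C, bond orders sum to 4 (valence 4) → 0 H
  atom 3: C, bond orders sum to 4 (valence 4) → 0 H
  atom 4: F (halogen, monovalent) → 0 H
  atom 5: C, bond orders sum to 4 (valence 4) → 0 H
  atom 6: C, bond orders sum to 3 (valence 4) → 1 H
  atom 7: C, bond orders sum to 3 (valence 4) → 1 H
  atom 8: C, bond orders sum to 3 (valence 4) → 1 H
  atom 9: C, bond orders sum to 2 (valence 4) → 2 H
  atom 10: C, bond orders sum to 3 (valence 4) → 1 H
  atom 11: C, bond orders sum to 4 (valence 4) → 0 H
  atom 12: C, bond orders sum to 1 (valence 4) → 3 H
  atom 13: O, bond orders sum to 2 (valence 2) → 0 H
  atom 14: C, bond orders sum to 2 (valence 4) → 2 H
  atom 15: C, bond orders sum to 3 (valence 4) → 1 H
  atom 16: F (halogen, monovalent) → 0 H
  atom 17: C, bond orders sum to 2 (valence 4) → 2 H
  atom 18: N, bond orders sum to 1 (valence 3) → 2 H
Totals → C:13, H:17, F:2, N:1, O:1, S:1.
In Hill order: C13H17F2NOS.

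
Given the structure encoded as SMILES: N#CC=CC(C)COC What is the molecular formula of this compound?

Walk through each heavy atom and fill implicit hydrogens from standard valence (C 4, N 3, O 2, S 2, halogen 1):
  atom 1: N, bond orders sum to 3 (valence 3) → 0 H
  atom 2: C, bond orders sum to 4 (valence 4) → 0 H
  atom 3: C, bond orders sum to 3 (valence 4) → 1 H
  atom 4: C, bond orders sum to 3 (valence 4) → 1 H
  atom 5: C, bond orders sum to 3 (valence 4) → 1 H
  atom 6: C, bond orders sum to 1 (valence 4) → 3 H
  atom 7: C, bond orders sum to 2 (valence 4) → 2 H
  atom 8: O, bond orders sum to 2 (valence 2) → 0 H
  atom 9: C, bond orders sum to 1 (valence 4) → 3 H
Totals → C:7, H:11, N:1, O:1.
In Hill order: C7H11NO.

C7H11NO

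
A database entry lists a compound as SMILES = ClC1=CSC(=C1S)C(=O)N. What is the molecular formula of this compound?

C5H4ClNOS2

Walk through each heavy atom and fill implicit hydrogens from standard valence (C 4, N 3, O 2, S 2, halogen 1):
  atom 1: Cl (halogen, monovalent) → 0 H
  atom 2: C, bond orders sum to 4 (valence 4) → 0 H
  atom 3: C, bond orders sum to 3 (valence 4) → 1 H
  atom 4: S, bond orders sum to 2 (valence 2) → 0 H
  atom 5: C, bond orders sum to 4 (valence 4) → 0 H
  atom 6: C, bond orders sum to 4 (valence 4) → 0 H
  atom 7: S, bond orders sum to 1 (valence 2) → 1 H
  atom 8: C, bond orders sum to 4 (valence 4) → 0 H
  atom 9: O, bond orders sum to 2 (valence 2) → 0 H
  atom 10: N, bond orders sum to 1 (valence 3) → 2 H
Totals → C:5, H:4, Cl:1, N:1, O:1, S:2.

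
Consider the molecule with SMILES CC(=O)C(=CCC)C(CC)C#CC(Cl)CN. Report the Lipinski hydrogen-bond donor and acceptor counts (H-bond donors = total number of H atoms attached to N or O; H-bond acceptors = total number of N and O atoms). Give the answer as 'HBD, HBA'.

2, 2

Donors: find every N or O and count the H atoms it carries.
  atom 3 (O): bond orders sum to 2 → 0 H
  atom 16 (N): bond orders sum to 1 → 2 H
Lipinski HBD = 2.
Acceptors: N atoms = 1, O atoms = 1 → HBA = 2.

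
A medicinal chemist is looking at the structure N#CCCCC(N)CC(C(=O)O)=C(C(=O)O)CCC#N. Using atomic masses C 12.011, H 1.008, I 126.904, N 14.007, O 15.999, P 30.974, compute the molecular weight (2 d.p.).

279.30 g/mol

First, the molecular formula is C13H17N3O4 (counting implicit H from valence).
  C: 13 × 12.011 = 156.143
  H: 17 × 1.008 = 17.136
  N: 3 × 14.007 = 42.021
  O: 4 × 15.999 = 63.996
Sum: 13×12.011 + 17×1.008 + 3×14.007 + 4×15.999 = 279.296 → 279.30 g/mol.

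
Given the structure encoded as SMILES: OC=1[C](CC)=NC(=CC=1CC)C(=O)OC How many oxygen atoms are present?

Scan the SMILES for O atoms (remember two-letter symbols like Cl and Br are single atoms).
Oxygen count: 3.

3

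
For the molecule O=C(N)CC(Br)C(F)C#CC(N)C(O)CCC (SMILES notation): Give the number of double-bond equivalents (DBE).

Molecular formula: C11H18BrFN2O2.
DoU = (2C + 2 + N − H − X) / 2, where X is the halogen count and O/S are ignored.
    = (2·11 + 2 + 2 − 18 − 2) / 2 = 6 / 2 = 3.

3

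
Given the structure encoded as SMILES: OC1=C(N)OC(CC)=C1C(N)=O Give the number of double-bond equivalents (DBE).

Degree of unsaturation = (number of rings) + (number of π bonds).
Ring closures in the SMILES: 1.
π bonds: 3 double bonds (each 1 DoU) → 3 DoU from unsaturation.
Total DoU = 1 + 3 = 4.

4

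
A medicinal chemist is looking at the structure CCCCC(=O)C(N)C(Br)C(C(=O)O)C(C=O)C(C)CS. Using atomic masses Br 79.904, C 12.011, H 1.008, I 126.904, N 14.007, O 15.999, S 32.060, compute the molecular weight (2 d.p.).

First, the molecular formula is C14H24BrNO4S (counting implicit H from valence).
  Br: 1 × 79.904 = 79.904
  C: 14 × 12.011 = 168.154
  H: 24 × 1.008 = 24.192
  N: 1 × 14.007 = 14.007
  O: 4 × 15.999 = 63.996
  S: 1 × 32.060 = 32.060
Sum: 1×79.904 + 14×12.011 + 24×1.008 + 1×14.007 + 4×15.999 + 1×32.060 = 382.313 → 382.31 g/mol.

382.31 g/mol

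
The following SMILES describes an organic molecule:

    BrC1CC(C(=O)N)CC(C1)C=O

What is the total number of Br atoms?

1

Scan the SMILES for Br atoms (remember two-letter symbols like Cl and Br are single atoms).
Bromine count: 1.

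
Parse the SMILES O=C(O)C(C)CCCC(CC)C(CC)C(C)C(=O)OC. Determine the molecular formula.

Walk through each heavy atom and fill implicit hydrogens from standard valence (C 4, N 3, O 2, S 2, halogen 1):
  atom 1: O, bond orders sum to 2 (valence 2) → 0 H
  atom 2: C, bond orders sum to 4 (valence 4) → 0 H
  atom 3: O, bond orders sum to 1 (valence 2) → 1 H
  atom 4: C, bond orders sum to 3 (valence 4) → 1 H
  atom 5: C, bond orders sum to 1 (valence 4) → 3 H
  atom 6: C, bond orders sum to 2 (valence 4) → 2 H
  atom 7: C, bond orders sum to 2 (valence 4) → 2 H
  atom 8: C, bond orders sum to 2 (valence 4) → 2 H
  atom 9: C, bond orders sum to 3 (valence 4) → 1 H
  atom 10: C, bond orders sum to 2 (valence 4) → 2 H
  atom 11: C, bond orders sum to 1 (valence 4) → 3 H
  atom 12: C, bond orders sum to 3 (valence 4) → 1 H
  atom 13: C, bond orders sum to 2 (valence 4) → 2 H
  atom 14: C, bond orders sum to 1 (valence 4) → 3 H
  atom 15: C, bond orders sum to 3 (valence 4) → 1 H
  atom 16: C, bond orders sum to 1 (valence 4) → 3 H
  atom 17: C, bond orders sum to 4 (valence 4) → 0 H
  atom 18: O, bond orders sum to 2 (valence 2) → 0 H
  atom 19: O, bond orders sum to 2 (valence 2) → 0 H
  atom 20: C, bond orders sum to 1 (valence 4) → 3 H
Totals → C:16, H:30, O:4.
In Hill order: C16H30O4.

C16H30O4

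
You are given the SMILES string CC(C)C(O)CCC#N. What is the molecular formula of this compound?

C7H13NO

Walk through each heavy atom and fill implicit hydrogens from standard valence (C 4, N 3, O 2, S 2, halogen 1):
  atom 1: C, bond orders sum to 1 (valence 4) → 3 H
  atom 2: C, bond orders sum to 3 (valence 4) → 1 H
  atom 3: C, bond orders sum to 1 (valence 4) → 3 H
  atom 4: C, bond orders sum to 3 (valence 4) → 1 H
  atom 5: O, bond orders sum to 1 (valence 2) → 1 H
  atom 6: C, bond orders sum to 2 (valence 4) → 2 H
  atom 7: C, bond orders sum to 2 (valence 4) → 2 H
  atom 8: C, bond orders sum to 4 (valence 4) → 0 H
  atom 9: N, bond orders sum to 3 (valence 3) → 0 H
Totals → C:7, H:13, N:1, O:1.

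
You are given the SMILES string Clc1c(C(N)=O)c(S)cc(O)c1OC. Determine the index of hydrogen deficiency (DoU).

Molecular formula: C8H8ClNO3S.
DoU = (2C + 2 + N − H − X) / 2, where X is the halogen count and O/S are ignored.
    = (2·8 + 2 + 1 − 8 − 1) / 2 = 10 / 2 = 5.

5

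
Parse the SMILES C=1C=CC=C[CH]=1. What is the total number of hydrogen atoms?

Walk through each heavy atom and fill implicit hydrogens from standard valence (C 4, N 3, O 2, S 2, halogen 1):
  atom 1: C, bond orders sum to 3 (valence 4) → 1 H
  atom 2: C, bond orders sum to 3 (valence 4) → 1 H
  atom 3: C, bond orders sum to 3 (valence 4) → 1 H
  atom 4: C, bond orders sum to 3 (valence 4) → 1 H
  atom 5: C, bond orders sum to 3 (valence 4) → 1 H
  atom 6: C with explicit H count 1
Total hydrogens: 6.

6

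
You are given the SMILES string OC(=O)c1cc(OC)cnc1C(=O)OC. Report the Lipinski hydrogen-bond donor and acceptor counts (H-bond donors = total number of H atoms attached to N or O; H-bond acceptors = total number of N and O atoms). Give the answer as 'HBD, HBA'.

1, 6

Donors: find every N or O and count the H atoms it carries.
  atom 1 (O): bond orders sum to 1 → 1 H
  atom 3 (O): bond orders sum to 2 → 0 H
  atom 7 (O): bond orders sum to 2 → 0 H
  atom 10 (N): bond orders sum to 3 → 0 H
  atom 13 (O): bond orders sum to 2 → 0 H
  atom 14 (O): bond orders sum to 2 → 0 H
Lipinski HBD = 1.
Acceptors: N atoms = 1, O atoms = 5 → HBA = 6.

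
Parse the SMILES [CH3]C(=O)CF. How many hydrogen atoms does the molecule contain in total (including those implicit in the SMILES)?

5

Walk through each heavy atom and fill implicit hydrogens from standard valence (C 4, N 3, O 2, S 2, halogen 1):
  atom 1: C with explicit H count 3
  atom 2: C, bond orders sum to 4 (valence 4) → 0 H
  atom 3: O, bond orders sum to 2 (valence 2) → 0 H
  atom 4: C, bond orders sum to 2 (valence 4) → 2 H
  atom 5: F (halogen, monovalent) → 0 H
Total hydrogens: 5.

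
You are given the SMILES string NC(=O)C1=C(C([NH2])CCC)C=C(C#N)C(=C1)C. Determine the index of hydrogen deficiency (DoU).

7

Molecular formula: C13H17N3O.
DoU = (2C + 2 + N − H − X) / 2, where X is the halogen count and O/S are ignored.
    = (2·13 + 2 + 3 − 17 − 0) / 2 = 14 / 2 = 7.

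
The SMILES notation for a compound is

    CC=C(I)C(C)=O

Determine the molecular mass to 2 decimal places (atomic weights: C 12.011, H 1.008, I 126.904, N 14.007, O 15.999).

First, the molecular formula is C5H7IO (counting implicit H from valence).
  C: 5 × 12.011 = 60.055
  H: 7 × 1.008 = 7.056
  I: 1 × 126.904 = 126.904
  O: 1 × 15.999 = 15.999
Sum: 5×12.011 + 7×1.008 + 1×126.904 + 1×15.999 = 210.014 → 210.01 g/mol.

210.01 g/mol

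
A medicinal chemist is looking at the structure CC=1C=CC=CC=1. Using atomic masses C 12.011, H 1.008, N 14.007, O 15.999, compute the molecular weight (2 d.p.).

92.14 g/mol

First, the molecular formula is C7H8 (counting implicit H from valence).
  C: 7 × 12.011 = 84.077
  H: 8 × 1.008 = 8.064
Sum: 7×12.011 + 8×1.008 = 92.141 → 92.14 g/mol.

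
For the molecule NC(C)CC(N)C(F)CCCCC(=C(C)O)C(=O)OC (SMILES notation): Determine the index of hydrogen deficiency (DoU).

2

Degree of unsaturation = (number of rings) + (number of π bonds).
Ring closures in the SMILES: 0.
π bonds: 2 double bonds (each 1 DoU) → 2 DoU from unsaturation.
Total DoU = 0 + 2 = 2.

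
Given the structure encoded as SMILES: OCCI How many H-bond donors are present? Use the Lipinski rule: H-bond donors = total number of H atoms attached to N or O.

Donors: find every N or O and count the H atoms it carries.
  atom 1 (O): bond orders sum to 1 → 1 H
Lipinski HBD = 1.

1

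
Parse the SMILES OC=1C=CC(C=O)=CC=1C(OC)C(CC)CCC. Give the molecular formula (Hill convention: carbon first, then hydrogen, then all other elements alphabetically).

Walk through each heavy atom and fill implicit hydrogens from standard valence (C 4, N 3, O 2, S 2, halogen 1):
  atom 1: O, bond orders sum to 1 (valence 2) → 1 H
  atom 2: C, bond orders sum to 4 (valence 4) → 0 H
  atom 3: C, bond orders sum to 3 (valence 4) → 1 H
  atom 4: C, bond orders sum to 3 (valence 4) → 1 H
  atom 5: C, bond orders sum to 4 (valence 4) → 0 H
  atom 6: C, bond orders sum to 3 (valence 4) → 1 H
  atom 7: O, bond orders sum to 2 (valence 2) → 0 H
  atom 8: C, bond orders sum to 3 (valence 4) → 1 H
  atom 9: C, bond orders sum to 4 (valence 4) → 0 H
  atom 10: C, bond orders sum to 3 (valence 4) → 1 H
  atom 11: O, bond orders sum to 2 (valence 2) → 0 H
  atom 12: C, bond orders sum to 1 (valence 4) → 3 H
  atom 13: C, bond orders sum to 3 (valence 4) → 1 H
  atom 14: C, bond orders sum to 2 (valence 4) → 2 H
  atom 15: C, bond orders sum to 1 (valence 4) → 3 H
  atom 16: C, bond orders sum to 2 (valence 4) → 2 H
  atom 17: C, bond orders sum to 2 (valence 4) → 2 H
  atom 18: C, bond orders sum to 1 (valence 4) → 3 H
Totals → C:15, H:22, O:3.

C15H22O3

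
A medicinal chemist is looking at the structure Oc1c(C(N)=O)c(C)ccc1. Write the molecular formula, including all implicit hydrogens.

Walk through each heavy atom and fill implicit hydrogens from standard valence (C 4, N 3, O 2, S 2, halogen 1); for lowercase aromatic atoms, an aromatic c carries 1 H when it has two neighbours and 0 H with three, and aromatic n carries 0 H:
  atom 1: O, bond orders sum to 1 (valence 2) → 1 H
  atom 2: aromatic c, 3 neighbours → 0 H
  atom 3: aromatic c, 3 neighbours → 0 H
  atom 4: C, bond orders sum to 4 (valence 4) → 0 H
  atom 5: N, bond orders sum to 1 (valence 3) → 2 H
  atom 6: O, bond orders sum to 2 (valence 2) → 0 H
  atom 7: aromatic c, 3 neighbours → 0 H
  atom 8: C, bond orders sum to 1 (valence 4) → 3 H
  atom 9: aromatic c, 2 neighbours → 1 H
  atom 10: aromatic c, 2 neighbours → 1 H
  atom 11: aromatic c, 2 neighbours → 1 H
Totals → C:8, H:9, N:1, O:2.

C8H9NO2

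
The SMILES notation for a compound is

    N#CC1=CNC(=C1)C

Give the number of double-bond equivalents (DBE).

5

Molecular formula: C6H6N2.
DoU = (2C + 2 + N − H − X) / 2, where X is the halogen count and O/S are ignored.
    = (2·6 + 2 + 2 − 6 − 0) / 2 = 10 / 2 = 5.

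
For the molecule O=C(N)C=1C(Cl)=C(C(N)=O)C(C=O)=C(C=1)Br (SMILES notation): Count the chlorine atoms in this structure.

Scan the SMILES for Cl atoms (remember two-letter symbols like Cl and Br are single atoms).
Chlorine count: 1.

1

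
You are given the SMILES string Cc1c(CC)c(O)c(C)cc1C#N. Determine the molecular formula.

Walk through each heavy atom and fill implicit hydrogens from standard valence (C 4, N 3, O 2, S 2, halogen 1); for lowercase aromatic atoms, an aromatic c carries 1 H when it has two neighbours and 0 H with three, and aromatic n carries 0 H:
  atom 1: C, bond orders sum to 1 (valence 4) → 3 H
  atom 2: aromatic c, 3 neighbours → 0 H
  atom 3: aromatic c, 3 neighbours → 0 H
  atom 4: C, bond orders sum to 2 (valence 4) → 2 H
  atom 5: C, bond orders sum to 1 (valence 4) → 3 H
  atom 6: aromatic c, 3 neighbours → 0 H
  atom 7: O, bond orders sum to 1 (valence 2) → 1 H
  atom 8: aromatic c, 3 neighbours → 0 H
  atom 9: C, bond orders sum to 1 (valence 4) → 3 H
  atom 10: aromatic c, 2 neighbours → 1 H
  atom 11: aromatic c, 3 neighbours → 0 H
  atom 12: C, bond orders sum to 4 (valence 4) → 0 H
  atom 13: N, bond orders sum to 3 (valence 3) → 0 H
Totals → C:11, H:13, N:1, O:1.

C11H13NO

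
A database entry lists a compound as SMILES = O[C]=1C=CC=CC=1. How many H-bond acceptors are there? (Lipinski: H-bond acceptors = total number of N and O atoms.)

N atoms: 0; O atoms: 1.
Lipinski HBA = 0 + 1 = 1.

1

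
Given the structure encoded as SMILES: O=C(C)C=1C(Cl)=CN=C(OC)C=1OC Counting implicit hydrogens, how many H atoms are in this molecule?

10

Walk through each heavy atom and fill implicit hydrogens from standard valence (C 4, N 3, O 2, S 2, halogen 1):
  atom 1: O, bond orders sum to 2 (valence 2) → 0 H
  atom 2: C, bond orders sum to 4 (valence 4) → 0 H
  atom 3: C, bond orders sum to 1 (valence 4) → 3 H
  atom 4: C, bond orders sum to 4 (valence 4) → 0 H
  atom 5: C, bond orders sum to 4 (valence 4) → 0 H
  atom 6: Cl (halogen, monovalent) → 0 H
  atom 7: C, bond orders sum to 3 (valence 4) → 1 H
  atom 8: N, bond orders sum to 3 (valence 3) → 0 H
  atom 9: C, bond orders sum to 4 (valence 4) → 0 H
  atom 10: O, bond orders sum to 2 (valence 2) → 0 H
  atom 11: C, bond orders sum to 1 (valence 4) → 3 H
  atom 12: C, bond orders sum to 4 (valence 4) → 0 H
  atom 13: O, bond orders sum to 2 (valence 2) → 0 H
  atom 14: C, bond orders sum to 1 (valence 4) → 3 H
Total hydrogens: 10.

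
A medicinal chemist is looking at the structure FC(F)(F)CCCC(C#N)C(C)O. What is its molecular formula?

Walk through each heavy atom and fill implicit hydrogens from standard valence (C 4, N 3, O 2, S 2, halogen 1):
  atom 1: F (halogen, monovalent) → 0 H
  atom 2: C, bond orders sum to 4 (valence 4) → 0 H
  atom 3: F (halogen, monovalent) → 0 H
  atom 4: F (halogen, monovalent) → 0 H
  atom 5: C, bond orders sum to 2 (valence 4) → 2 H
  atom 6: C, bond orders sum to 2 (valence 4) → 2 H
  atom 7: C, bond orders sum to 2 (valence 4) → 2 H
  atom 8: C, bond orders sum to 3 (valence 4) → 1 H
  atom 9: C, bond orders sum to 4 (valence 4) → 0 H
  atom 10: N, bond orders sum to 3 (valence 3) → 0 H
  atom 11: C, bond orders sum to 3 (valence 4) → 1 H
  atom 12: C, bond orders sum to 1 (valence 4) → 3 H
  atom 13: O, bond orders sum to 1 (valence 2) → 1 H
Totals → C:8, H:12, F:3, N:1, O:1.
In Hill order: C8H12F3NO.

C8H12F3NO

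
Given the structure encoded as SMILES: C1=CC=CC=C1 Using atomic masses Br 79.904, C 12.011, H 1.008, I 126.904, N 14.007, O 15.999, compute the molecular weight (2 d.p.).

78.11 g/mol

First, the molecular formula is C6H6 (counting implicit H from valence).
  C: 6 × 12.011 = 72.066
  H: 6 × 1.008 = 6.048
Sum: 6×12.011 + 6×1.008 = 78.114 → 78.11 g/mol.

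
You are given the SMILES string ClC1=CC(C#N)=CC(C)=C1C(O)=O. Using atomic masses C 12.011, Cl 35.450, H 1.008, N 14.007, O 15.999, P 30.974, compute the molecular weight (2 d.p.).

195.60 g/mol

First, the molecular formula is C9H6ClNO2 (counting implicit H from valence).
  C: 9 × 12.011 = 108.099
  Cl: 1 × 35.450 = 35.450
  H: 6 × 1.008 = 6.048
  N: 1 × 14.007 = 14.007
  O: 2 × 15.999 = 31.998
Sum: 9×12.011 + 1×35.450 + 6×1.008 + 1×14.007 + 2×15.999 = 195.602 → 195.60 g/mol.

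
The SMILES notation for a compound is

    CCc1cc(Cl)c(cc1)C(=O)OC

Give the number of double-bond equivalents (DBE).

5

Molecular formula: C10H11ClO2.
DoU = (2C + 2 + N − H − X) / 2, where X is the halogen count and O/S are ignored.
    = (2·10 + 2 + 0 − 11 − 1) / 2 = 10 / 2 = 5.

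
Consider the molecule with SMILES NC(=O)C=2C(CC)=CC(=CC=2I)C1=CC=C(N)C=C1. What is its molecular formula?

Walk through each heavy atom and fill implicit hydrogens from standard valence (C 4, N 3, O 2, S 2, halogen 1):
  atom 1: N, bond orders sum to 1 (valence 3) → 2 H
  atom 2: C, bond orders sum to 4 (valence 4) → 0 H
  atom 3: O, bond orders sum to 2 (valence 2) → 0 H
  atom 4: C, bond orders sum to 4 (valence 4) → 0 H
  atom 5: C, bond orders sum to 4 (valence 4) → 0 H
  atom 6: C, bond orders sum to 2 (valence 4) → 2 H
  atom 7: C, bond orders sum to 1 (valence 4) → 3 H
  atom 8: C, bond orders sum to 3 (valence 4) → 1 H
  atom 9: C, bond orders sum to 4 (valence 4) → 0 H
  atom 10: C, bond orders sum to 3 (valence 4) → 1 H
  atom 11: C, bond orders sum to 4 (valence 4) → 0 H
  atom 12: I (halogen, monovalent) → 0 H
  atom 13: C, bond orders sum to 4 (valence 4) → 0 H
  atom 14: C, bond orders sum to 3 (valence 4) → 1 H
  atom 15: C, bond orders sum to 3 (valence 4) → 1 H
  atom 16: C, bond orders sum to 4 (valence 4) → 0 H
  atom 17: N, bond orders sum to 1 (valence 3) → 2 H
  atom 18: C, bond orders sum to 3 (valence 4) → 1 H
  atom 19: C, bond orders sum to 3 (valence 4) → 1 H
Totals → C:15, H:15, I:1, N:2, O:1.

C15H15IN2O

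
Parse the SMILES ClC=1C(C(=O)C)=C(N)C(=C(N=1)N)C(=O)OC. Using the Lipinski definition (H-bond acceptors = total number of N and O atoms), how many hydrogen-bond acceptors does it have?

N atoms: 3; O atoms: 3.
Lipinski HBA = 3 + 3 = 6.

6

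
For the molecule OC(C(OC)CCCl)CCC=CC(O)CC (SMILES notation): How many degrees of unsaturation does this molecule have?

Degree of unsaturation = (number of rings) + (number of π bonds).
Ring closures in the SMILES: 0.
π bonds: 1 double bond (each 1 DoU) → 1 DoU from unsaturation.
Total DoU = 0 + 1 = 1.

1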